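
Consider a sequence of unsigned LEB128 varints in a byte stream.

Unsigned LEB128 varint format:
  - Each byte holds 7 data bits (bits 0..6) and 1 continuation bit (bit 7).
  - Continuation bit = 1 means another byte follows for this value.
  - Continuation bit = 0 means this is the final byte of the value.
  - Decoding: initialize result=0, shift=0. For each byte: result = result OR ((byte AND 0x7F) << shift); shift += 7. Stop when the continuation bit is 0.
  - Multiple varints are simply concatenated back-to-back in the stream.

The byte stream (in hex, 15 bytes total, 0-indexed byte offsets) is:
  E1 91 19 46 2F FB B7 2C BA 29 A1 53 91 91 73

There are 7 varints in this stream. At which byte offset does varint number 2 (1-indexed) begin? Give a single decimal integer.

Answer: 3

Derivation:
  byte[0]=0xE1 cont=1 payload=0x61=97: acc |= 97<<0 -> acc=97 shift=7
  byte[1]=0x91 cont=1 payload=0x11=17: acc |= 17<<7 -> acc=2273 shift=14
  byte[2]=0x19 cont=0 payload=0x19=25: acc |= 25<<14 -> acc=411873 shift=21 [end]
Varint 1: bytes[0:3] = E1 91 19 -> value 411873 (3 byte(s))
  byte[3]=0x46 cont=0 payload=0x46=70: acc |= 70<<0 -> acc=70 shift=7 [end]
Varint 2: bytes[3:4] = 46 -> value 70 (1 byte(s))
  byte[4]=0x2F cont=0 payload=0x2F=47: acc |= 47<<0 -> acc=47 shift=7 [end]
Varint 3: bytes[4:5] = 2F -> value 47 (1 byte(s))
  byte[5]=0xFB cont=1 payload=0x7B=123: acc |= 123<<0 -> acc=123 shift=7
  byte[6]=0xB7 cont=1 payload=0x37=55: acc |= 55<<7 -> acc=7163 shift=14
  byte[7]=0x2C cont=0 payload=0x2C=44: acc |= 44<<14 -> acc=728059 shift=21 [end]
Varint 4: bytes[5:8] = FB B7 2C -> value 728059 (3 byte(s))
  byte[8]=0xBA cont=1 payload=0x3A=58: acc |= 58<<0 -> acc=58 shift=7
  byte[9]=0x29 cont=0 payload=0x29=41: acc |= 41<<7 -> acc=5306 shift=14 [end]
Varint 5: bytes[8:10] = BA 29 -> value 5306 (2 byte(s))
  byte[10]=0xA1 cont=1 payload=0x21=33: acc |= 33<<0 -> acc=33 shift=7
  byte[11]=0x53 cont=0 payload=0x53=83: acc |= 83<<7 -> acc=10657 shift=14 [end]
Varint 6: bytes[10:12] = A1 53 -> value 10657 (2 byte(s))
  byte[12]=0x91 cont=1 payload=0x11=17: acc |= 17<<0 -> acc=17 shift=7
  byte[13]=0x91 cont=1 payload=0x11=17: acc |= 17<<7 -> acc=2193 shift=14
  byte[14]=0x73 cont=0 payload=0x73=115: acc |= 115<<14 -> acc=1886353 shift=21 [end]
Varint 7: bytes[12:15] = 91 91 73 -> value 1886353 (3 byte(s))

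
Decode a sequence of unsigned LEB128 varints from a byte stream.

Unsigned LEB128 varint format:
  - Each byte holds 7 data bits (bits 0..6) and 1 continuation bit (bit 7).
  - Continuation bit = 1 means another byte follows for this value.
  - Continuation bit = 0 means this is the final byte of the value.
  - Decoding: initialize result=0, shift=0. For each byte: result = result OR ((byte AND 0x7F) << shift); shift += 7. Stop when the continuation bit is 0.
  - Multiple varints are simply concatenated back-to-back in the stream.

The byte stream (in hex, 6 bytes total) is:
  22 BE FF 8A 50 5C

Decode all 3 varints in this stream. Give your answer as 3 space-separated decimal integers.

  byte[0]=0x22 cont=0 payload=0x22=34: acc |= 34<<0 -> acc=34 shift=7 [end]
Varint 1: bytes[0:1] = 22 -> value 34 (1 byte(s))
  byte[1]=0xBE cont=1 payload=0x3E=62: acc |= 62<<0 -> acc=62 shift=7
  byte[2]=0xFF cont=1 payload=0x7F=127: acc |= 127<<7 -> acc=16318 shift=14
  byte[3]=0x8A cont=1 payload=0x0A=10: acc |= 10<<14 -> acc=180158 shift=21
  byte[4]=0x50 cont=0 payload=0x50=80: acc |= 80<<21 -> acc=167952318 shift=28 [end]
Varint 2: bytes[1:5] = BE FF 8A 50 -> value 167952318 (4 byte(s))
  byte[5]=0x5C cont=0 payload=0x5C=92: acc |= 92<<0 -> acc=92 shift=7 [end]
Varint 3: bytes[5:6] = 5C -> value 92 (1 byte(s))

Answer: 34 167952318 92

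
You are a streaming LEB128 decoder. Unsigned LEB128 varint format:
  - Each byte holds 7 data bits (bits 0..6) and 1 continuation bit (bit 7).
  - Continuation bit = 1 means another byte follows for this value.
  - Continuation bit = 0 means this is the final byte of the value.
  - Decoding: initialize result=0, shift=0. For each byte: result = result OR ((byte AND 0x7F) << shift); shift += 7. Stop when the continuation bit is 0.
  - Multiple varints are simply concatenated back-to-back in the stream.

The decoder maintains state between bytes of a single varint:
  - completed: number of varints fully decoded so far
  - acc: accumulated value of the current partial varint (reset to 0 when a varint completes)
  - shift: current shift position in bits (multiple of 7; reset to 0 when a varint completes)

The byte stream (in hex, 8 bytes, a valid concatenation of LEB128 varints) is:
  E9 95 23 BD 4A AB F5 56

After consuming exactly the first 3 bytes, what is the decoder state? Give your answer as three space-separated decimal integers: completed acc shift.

byte[0]=0xE9 cont=1 payload=0x69: acc |= 105<<0 -> completed=0 acc=105 shift=7
byte[1]=0x95 cont=1 payload=0x15: acc |= 21<<7 -> completed=0 acc=2793 shift=14
byte[2]=0x23 cont=0 payload=0x23: varint #1 complete (value=576233); reset -> completed=1 acc=0 shift=0

Answer: 1 0 0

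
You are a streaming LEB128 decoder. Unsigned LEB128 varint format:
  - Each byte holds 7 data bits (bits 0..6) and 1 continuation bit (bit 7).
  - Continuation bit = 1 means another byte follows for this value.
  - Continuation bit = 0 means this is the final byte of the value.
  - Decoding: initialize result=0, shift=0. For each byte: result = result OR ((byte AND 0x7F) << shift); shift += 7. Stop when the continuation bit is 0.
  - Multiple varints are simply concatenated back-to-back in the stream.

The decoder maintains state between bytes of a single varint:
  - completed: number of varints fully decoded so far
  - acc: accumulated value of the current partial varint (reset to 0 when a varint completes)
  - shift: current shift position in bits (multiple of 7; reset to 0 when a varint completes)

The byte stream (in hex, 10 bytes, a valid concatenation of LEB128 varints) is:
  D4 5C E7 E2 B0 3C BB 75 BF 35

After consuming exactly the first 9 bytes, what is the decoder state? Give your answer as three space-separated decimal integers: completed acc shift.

Answer: 3 63 7

Derivation:
byte[0]=0xD4 cont=1 payload=0x54: acc |= 84<<0 -> completed=0 acc=84 shift=7
byte[1]=0x5C cont=0 payload=0x5C: varint #1 complete (value=11860); reset -> completed=1 acc=0 shift=0
byte[2]=0xE7 cont=1 payload=0x67: acc |= 103<<0 -> completed=1 acc=103 shift=7
byte[3]=0xE2 cont=1 payload=0x62: acc |= 98<<7 -> completed=1 acc=12647 shift=14
byte[4]=0xB0 cont=1 payload=0x30: acc |= 48<<14 -> completed=1 acc=799079 shift=21
byte[5]=0x3C cont=0 payload=0x3C: varint #2 complete (value=126628199); reset -> completed=2 acc=0 shift=0
byte[6]=0xBB cont=1 payload=0x3B: acc |= 59<<0 -> completed=2 acc=59 shift=7
byte[7]=0x75 cont=0 payload=0x75: varint #3 complete (value=15035); reset -> completed=3 acc=0 shift=0
byte[8]=0xBF cont=1 payload=0x3F: acc |= 63<<0 -> completed=3 acc=63 shift=7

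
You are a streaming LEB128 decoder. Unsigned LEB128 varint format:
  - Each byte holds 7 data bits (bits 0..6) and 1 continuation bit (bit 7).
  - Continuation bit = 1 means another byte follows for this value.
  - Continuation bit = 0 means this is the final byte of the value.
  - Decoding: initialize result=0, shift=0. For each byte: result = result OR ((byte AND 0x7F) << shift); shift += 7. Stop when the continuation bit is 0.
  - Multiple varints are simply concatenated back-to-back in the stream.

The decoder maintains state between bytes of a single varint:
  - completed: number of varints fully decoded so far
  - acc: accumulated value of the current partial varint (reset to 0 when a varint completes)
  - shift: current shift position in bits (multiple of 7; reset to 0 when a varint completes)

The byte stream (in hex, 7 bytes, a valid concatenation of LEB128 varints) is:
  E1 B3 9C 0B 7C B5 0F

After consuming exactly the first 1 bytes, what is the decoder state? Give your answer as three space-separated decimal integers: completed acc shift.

byte[0]=0xE1 cont=1 payload=0x61: acc |= 97<<0 -> completed=0 acc=97 shift=7

Answer: 0 97 7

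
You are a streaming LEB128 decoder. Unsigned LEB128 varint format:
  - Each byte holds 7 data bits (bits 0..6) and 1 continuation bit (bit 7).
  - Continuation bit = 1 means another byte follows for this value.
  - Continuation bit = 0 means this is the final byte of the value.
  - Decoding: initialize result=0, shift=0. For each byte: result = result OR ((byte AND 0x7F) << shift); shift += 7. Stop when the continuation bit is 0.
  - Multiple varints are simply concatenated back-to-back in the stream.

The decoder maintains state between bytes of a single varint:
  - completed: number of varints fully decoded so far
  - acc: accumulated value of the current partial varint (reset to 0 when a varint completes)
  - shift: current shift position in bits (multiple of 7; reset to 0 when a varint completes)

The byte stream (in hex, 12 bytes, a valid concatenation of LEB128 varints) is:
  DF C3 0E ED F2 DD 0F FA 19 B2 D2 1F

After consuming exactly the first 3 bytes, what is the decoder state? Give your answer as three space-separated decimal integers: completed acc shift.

byte[0]=0xDF cont=1 payload=0x5F: acc |= 95<<0 -> completed=0 acc=95 shift=7
byte[1]=0xC3 cont=1 payload=0x43: acc |= 67<<7 -> completed=0 acc=8671 shift=14
byte[2]=0x0E cont=0 payload=0x0E: varint #1 complete (value=238047); reset -> completed=1 acc=0 shift=0

Answer: 1 0 0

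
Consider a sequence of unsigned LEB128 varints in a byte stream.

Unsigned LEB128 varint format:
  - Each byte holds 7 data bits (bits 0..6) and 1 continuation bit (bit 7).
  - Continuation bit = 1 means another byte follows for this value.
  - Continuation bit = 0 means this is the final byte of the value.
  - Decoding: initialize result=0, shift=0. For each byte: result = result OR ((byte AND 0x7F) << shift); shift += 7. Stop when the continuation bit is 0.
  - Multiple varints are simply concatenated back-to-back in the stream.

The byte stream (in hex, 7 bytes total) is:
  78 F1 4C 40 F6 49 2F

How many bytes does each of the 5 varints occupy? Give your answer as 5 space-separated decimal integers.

Answer: 1 2 1 2 1

Derivation:
  byte[0]=0x78 cont=0 payload=0x78=120: acc |= 120<<0 -> acc=120 shift=7 [end]
Varint 1: bytes[0:1] = 78 -> value 120 (1 byte(s))
  byte[1]=0xF1 cont=1 payload=0x71=113: acc |= 113<<0 -> acc=113 shift=7
  byte[2]=0x4C cont=0 payload=0x4C=76: acc |= 76<<7 -> acc=9841 shift=14 [end]
Varint 2: bytes[1:3] = F1 4C -> value 9841 (2 byte(s))
  byte[3]=0x40 cont=0 payload=0x40=64: acc |= 64<<0 -> acc=64 shift=7 [end]
Varint 3: bytes[3:4] = 40 -> value 64 (1 byte(s))
  byte[4]=0xF6 cont=1 payload=0x76=118: acc |= 118<<0 -> acc=118 shift=7
  byte[5]=0x49 cont=0 payload=0x49=73: acc |= 73<<7 -> acc=9462 shift=14 [end]
Varint 4: bytes[4:6] = F6 49 -> value 9462 (2 byte(s))
  byte[6]=0x2F cont=0 payload=0x2F=47: acc |= 47<<0 -> acc=47 shift=7 [end]
Varint 5: bytes[6:7] = 2F -> value 47 (1 byte(s))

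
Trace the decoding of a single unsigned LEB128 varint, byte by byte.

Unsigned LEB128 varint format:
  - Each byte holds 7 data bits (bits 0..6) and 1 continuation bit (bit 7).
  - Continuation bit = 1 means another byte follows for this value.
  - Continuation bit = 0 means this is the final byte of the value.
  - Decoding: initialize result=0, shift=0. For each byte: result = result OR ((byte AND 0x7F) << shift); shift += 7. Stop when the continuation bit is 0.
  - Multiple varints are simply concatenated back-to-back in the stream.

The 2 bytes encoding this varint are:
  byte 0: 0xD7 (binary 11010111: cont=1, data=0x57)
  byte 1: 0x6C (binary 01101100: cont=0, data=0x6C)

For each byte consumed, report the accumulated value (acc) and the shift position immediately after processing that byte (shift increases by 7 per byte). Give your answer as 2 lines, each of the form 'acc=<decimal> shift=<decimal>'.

Answer: acc=87 shift=7
acc=13911 shift=14

Derivation:
byte 0=0xD7: payload=0x57=87, contrib = 87<<0 = 87; acc -> 87, shift -> 7
byte 1=0x6C: payload=0x6C=108, contrib = 108<<7 = 13824; acc -> 13911, shift -> 14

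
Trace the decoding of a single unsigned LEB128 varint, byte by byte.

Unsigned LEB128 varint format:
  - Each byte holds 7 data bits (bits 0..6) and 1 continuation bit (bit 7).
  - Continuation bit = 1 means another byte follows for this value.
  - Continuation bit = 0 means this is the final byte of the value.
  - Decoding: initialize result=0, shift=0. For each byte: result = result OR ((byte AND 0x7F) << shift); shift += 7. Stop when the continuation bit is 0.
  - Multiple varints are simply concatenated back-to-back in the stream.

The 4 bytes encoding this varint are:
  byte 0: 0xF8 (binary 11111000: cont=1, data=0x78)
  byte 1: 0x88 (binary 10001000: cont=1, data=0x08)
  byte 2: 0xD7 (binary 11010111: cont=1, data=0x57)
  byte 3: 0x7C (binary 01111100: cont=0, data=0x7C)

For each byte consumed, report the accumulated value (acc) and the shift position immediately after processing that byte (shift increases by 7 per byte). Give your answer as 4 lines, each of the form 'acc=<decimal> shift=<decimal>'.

Answer: acc=120 shift=7
acc=1144 shift=14
acc=1426552 shift=21
acc=261473400 shift=28

Derivation:
byte 0=0xF8: payload=0x78=120, contrib = 120<<0 = 120; acc -> 120, shift -> 7
byte 1=0x88: payload=0x08=8, contrib = 8<<7 = 1024; acc -> 1144, shift -> 14
byte 2=0xD7: payload=0x57=87, contrib = 87<<14 = 1425408; acc -> 1426552, shift -> 21
byte 3=0x7C: payload=0x7C=124, contrib = 124<<21 = 260046848; acc -> 261473400, shift -> 28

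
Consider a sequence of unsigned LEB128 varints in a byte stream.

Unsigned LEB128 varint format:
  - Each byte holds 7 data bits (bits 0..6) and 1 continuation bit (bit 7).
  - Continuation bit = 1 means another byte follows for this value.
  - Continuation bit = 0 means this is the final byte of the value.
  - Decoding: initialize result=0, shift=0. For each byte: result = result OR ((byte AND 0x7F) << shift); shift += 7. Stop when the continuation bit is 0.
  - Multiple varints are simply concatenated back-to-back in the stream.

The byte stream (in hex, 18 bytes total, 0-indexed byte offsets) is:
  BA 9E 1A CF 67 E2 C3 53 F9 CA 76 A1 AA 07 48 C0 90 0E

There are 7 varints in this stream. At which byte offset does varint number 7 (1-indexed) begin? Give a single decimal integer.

  byte[0]=0xBA cont=1 payload=0x3A=58: acc |= 58<<0 -> acc=58 shift=7
  byte[1]=0x9E cont=1 payload=0x1E=30: acc |= 30<<7 -> acc=3898 shift=14
  byte[2]=0x1A cont=0 payload=0x1A=26: acc |= 26<<14 -> acc=429882 shift=21 [end]
Varint 1: bytes[0:3] = BA 9E 1A -> value 429882 (3 byte(s))
  byte[3]=0xCF cont=1 payload=0x4F=79: acc |= 79<<0 -> acc=79 shift=7
  byte[4]=0x67 cont=0 payload=0x67=103: acc |= 103<<7 -> acc=13263 shift=14 [end]
Varint 2: bytes[3:5] = CF 67 -> value 13263 (2 byte(s))
  byte[5]=0xE2 cont=1 payload=0x62=98: acc |= 98<<0 -> acc=98 shift=7
  byte[6]=0xC3 cont=1 payload=0x43=67: acc |= 67<<7 -> acc=8674 shift=14
  byte[7]=0x53 cont=0 payload=0x53=83: acc |= 83<<14 -> acc=1368546 shift=21 [end]
Varint 3: bytes[5:8] = E2 C3 53 -> value 1368546 (3 byte(s))
  byte[8]=0xF9 cont=1 payload=0x79=121: acc |= 121<<0 -> acc=121 shift=7
  byte[9]=0xCA cont=1 payload=0x4A=74: acc |= 74<<7 -> acc=9593 shift=14
  byte[10]=0x76 cont=0 payload=0x76=118: acc |= 118<<14 -> acc=1942905 shift=21 [end]
Varint 4: bytes[8:11] = F9 CA 76 -> value 1942905 (3 byte(s))
  byte[11]=0xA1 cont=1 payload=0x21=33: acc |= 33<<0 -> acc=33 shift=7
  byte[12]=0xAA cont=1 payload=0x2A=42: acc |= 42<<7 -> acc=5409 shift=14
  byte[13]=0x07 cont=0 payload=0x07=7: acc |= 7<<14 -> acc=120097 shift=21 [end]
Varint 5: bytes[11:14] = A1 AA 07 -> value 120097 (3 byte(s))
  byte[14]=0x48 cont=0 payload=0x48=72: acc |= 72<<0 -> acc=72 shift=7 [end]
Varint 6: bytes[14:15] = 48 -> value 72 (1 byte(s))
  byte[15]=0xC0 cont=1 payload=0x40=64: acc |= 64<<0 -> acc=64 shift=7
  byte[16]=0x90 cont=1 payload=0x10=16: acc |= 16<<7 -> acc=2112 shift=14
  byte[17]=0x0E cont=0 payload=0x0E=14: acc |= 14<<14 -> acc=231488 shift=21 [end]
Varint 7: bytes[15:18] = C0 90 0E -> value 231488 (3 byte(s))

Answer: 15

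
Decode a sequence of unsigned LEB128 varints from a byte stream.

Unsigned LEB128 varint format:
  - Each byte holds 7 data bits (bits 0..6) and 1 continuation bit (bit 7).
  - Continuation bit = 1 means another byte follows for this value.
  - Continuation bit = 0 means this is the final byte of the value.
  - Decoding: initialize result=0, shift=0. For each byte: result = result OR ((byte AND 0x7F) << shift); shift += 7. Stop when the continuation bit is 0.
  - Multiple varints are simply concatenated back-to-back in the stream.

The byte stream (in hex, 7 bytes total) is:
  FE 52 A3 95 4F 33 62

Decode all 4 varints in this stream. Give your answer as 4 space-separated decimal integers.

Answer: 10622 1297059 51 98

Derivation:
  byte[0]=0xFE cont=1 payload=0x7E=126: acc |= 126<<0 -> acc=126 shift=7
  byte[1]=0x52 cont=0 payload=0x52=82: acc |= 82<<7 -> acc=10622 shift=14 [end]
Varint 1: bytes[0:2] = FE 52 -> value 10622 (2 byte(s))
  byte[2]=0xA3 cont=1 payload=0x23=35: acc |= 35<<0 -> acc=35 shift=7
  byte[3]=0x95 cont=1 payload=0x15=21: acc |= 21<<7 -> acc=2723 shift=14
  byte[4]=0x4F cont=0 payload=0x4F=79: acc |= 79<<14 -> acc=1297059 shift=21 [end]
Varint 2: bytes[2:5] = A3 95 4F -> value 1297059 (3 byte(s))
  byte[5]=0x33 cont=0 payload=0x33=51: acc |= 51<<0 -> acc=51 shift=7 [end]
Varint 3: bytes[5:6] = 33 -> value 51 (1 byte(s))
  byte[6]=0x62 cont=0 payload=0x62=98: acc |= 98<<0 -> acc=98 shift=7 [end]
Varint 4: bytes[6:7] = 62 -> value 98 (1 byte(s))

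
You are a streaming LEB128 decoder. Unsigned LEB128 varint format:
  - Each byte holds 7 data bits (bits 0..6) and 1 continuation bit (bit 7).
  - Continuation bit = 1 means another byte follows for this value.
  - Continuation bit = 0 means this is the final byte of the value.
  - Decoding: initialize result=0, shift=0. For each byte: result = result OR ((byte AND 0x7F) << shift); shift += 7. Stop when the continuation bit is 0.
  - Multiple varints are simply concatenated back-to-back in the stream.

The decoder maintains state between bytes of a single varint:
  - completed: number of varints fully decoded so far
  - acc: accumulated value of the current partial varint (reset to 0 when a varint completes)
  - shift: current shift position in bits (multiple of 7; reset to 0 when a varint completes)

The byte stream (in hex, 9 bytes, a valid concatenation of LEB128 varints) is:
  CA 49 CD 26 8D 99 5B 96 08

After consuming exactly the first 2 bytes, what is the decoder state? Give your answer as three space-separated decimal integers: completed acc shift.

byte[0]=0xCA cont=1 payload=0x4A: acc |= 74<<0 -> completed=0 acc=74 shift=7
byte[1]=0x49 cont=0 payload=0x49: varint #1 complete (value=9418); reset -> completed=1 acc=0 shift=0

Answer: 1 0 0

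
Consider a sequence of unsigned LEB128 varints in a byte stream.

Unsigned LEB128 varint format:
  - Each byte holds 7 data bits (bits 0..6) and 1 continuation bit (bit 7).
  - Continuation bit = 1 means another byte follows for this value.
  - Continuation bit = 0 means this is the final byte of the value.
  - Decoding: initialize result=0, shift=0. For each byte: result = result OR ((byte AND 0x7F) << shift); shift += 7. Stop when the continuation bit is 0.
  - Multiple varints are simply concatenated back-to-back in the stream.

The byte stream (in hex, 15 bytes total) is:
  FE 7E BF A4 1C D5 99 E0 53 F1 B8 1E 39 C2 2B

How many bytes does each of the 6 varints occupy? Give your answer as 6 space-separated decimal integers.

Answer: 2 3 4 3 1 2

Derivation:
  byte[0]=0xFE cont=1 payload=0x7E=126: acc |= 126<<0 -> acc=126 shift=7
  byte[1]=0x7E cont=0 payload=0x7E=126: acc |= 126<<7 -> acc=16254 shift=14 [end]
Varint 1: bytes[0:2] = FE 7E -> value 16254 (2 byte(s))
  byte[2]=0xBF cont=1 payload=0x3F=63: acc |= 63<<0 -> acc=63 shift=7
  byte[3]=0xA4 cont=1 payload=0x24=36: acc |= 36<<7 -> acc=4671 shift=14
  byte[4]=0x1C cont=0 payload=0x1C=28: acc |= 28<<14 -> acc=463423 shift=21 [end]
Varint 2: bytes[2:5] = BF A4 1C -> value 463423 (3 byte(s))
  byte[5]=0xD5 cont=1 payload=0x55=85: acc |= 85<<0 -> acc=85 shift=7
  byte[6]=0x99 cont=1 payload=0x19=25: acc |= 25<<7 -> acc=3285 shift=14
  byte[7]=0xE0 cont=1 payload=0x60=96: acc |= 96<<14 -> acc=1576149 shift=21
  byte[8]=0x53 cont=0 payload=0x53=83: acc |= 83<<21 -> acc=175639765 shift=28 [end]
Varint 3: bytes[5:9] = D5 99 E0 53 -> value 175639765 (4 byte(s))
  byte[9]=0xF1 cont=1 payload=0x71=113: acc |= 113<<0 -> acc=113 shift=7
  byte[10]=0xB8 cont=1 payload=0x38=56: acc |= 56<<7 -> acc=7281 shift=14
  byte[11]=0x1E cont=0 payload=0x1E=30: acc |= 30<<14 -> acc=498801 shift=21 [end]
Varint 4: bytes[9:12] = F1 B8 1E -> value 498801 (3 byte(s))
  byte[12]=0x39 cont=0 payload=0x39=57: acc |= 57<<0 -> acc=57 shift=7 [end]
Varint 5: bytes[12:13] = 39 -> value 57 (1 byte(s))
  byte[13]=0xC2 cont=1 payload=0x42=66: acc |= 66<<0 -> acc=66 shift=7
  byte[14]=0x2B cont=0 payload=0x2B=43: acc |= 43<<7 -> acc=5570 shift=14 [end]
Varint 6: bytes[13:15] = C2 2B -> value 5570 (2 byte(s))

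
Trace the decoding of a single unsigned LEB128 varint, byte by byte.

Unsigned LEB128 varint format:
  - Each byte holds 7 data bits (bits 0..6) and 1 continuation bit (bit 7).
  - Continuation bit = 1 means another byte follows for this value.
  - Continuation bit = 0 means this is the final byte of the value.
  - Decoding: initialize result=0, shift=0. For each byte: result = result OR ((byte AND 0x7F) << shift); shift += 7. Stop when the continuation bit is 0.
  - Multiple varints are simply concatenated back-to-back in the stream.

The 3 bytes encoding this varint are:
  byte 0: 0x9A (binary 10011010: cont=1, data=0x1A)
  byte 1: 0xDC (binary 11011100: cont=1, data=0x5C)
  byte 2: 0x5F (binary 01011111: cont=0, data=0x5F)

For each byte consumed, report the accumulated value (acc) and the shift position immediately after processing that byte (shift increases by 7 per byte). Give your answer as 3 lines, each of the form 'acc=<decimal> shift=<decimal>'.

byte 0=0x9A: payload=0x1A=26, contrib = 26<<0 = 26; acc -> 26, shift -> 7
byte 1=0xDC: payload=0x5C=92, contrib = 92<<7 = 11776; acc -> 11802, shift -> 14
byte 2=0x5F: payload=0x5F=95, contrib = 95<<14 = 1556480; acc -> 1568282, shift -> 21

Answer: acc=26 shift=7
acc=11802 shift=14
acc=1568282 shift=21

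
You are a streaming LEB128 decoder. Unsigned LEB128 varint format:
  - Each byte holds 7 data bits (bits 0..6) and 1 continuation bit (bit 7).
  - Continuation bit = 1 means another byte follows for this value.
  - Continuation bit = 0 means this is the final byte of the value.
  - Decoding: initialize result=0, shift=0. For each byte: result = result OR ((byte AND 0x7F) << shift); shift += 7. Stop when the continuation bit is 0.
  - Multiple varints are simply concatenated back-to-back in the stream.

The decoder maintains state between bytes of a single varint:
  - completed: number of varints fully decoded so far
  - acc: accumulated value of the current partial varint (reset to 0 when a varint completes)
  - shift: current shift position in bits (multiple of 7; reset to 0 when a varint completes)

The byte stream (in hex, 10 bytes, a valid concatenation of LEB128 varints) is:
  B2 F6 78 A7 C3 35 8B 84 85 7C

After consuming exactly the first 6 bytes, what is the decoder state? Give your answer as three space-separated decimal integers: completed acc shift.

byte[0]=0xB2 cont=1 payload=0x32: acc |= 50<<0 -> completed=0 acc=50 shift=7
byte[1]=0xF6 cont=1 payload=0x76: acc |= 118<<7 -> completed=0 acc=15154 shift=14
byte[2]=0x78 cont=0 payload=0x78: varint #1 complete (value=1981234); reset -> completed=1 acc=0 shift=0
byte[3]=0xA7 cont=1 payload=0x27: acc |= 39<<0 -> completed=1 acc=39 shift=7
byte[4]=0xC3 cont=1 payload=0x43: acc |= 67<<7 -> completed=1 acc=8615 shift=14
byte[5]=0x35 cont=0 payload=0x35: varint #2 complete (value=876967); reset -> completed=2 acc=0 shift=0

Answer: 2 0 0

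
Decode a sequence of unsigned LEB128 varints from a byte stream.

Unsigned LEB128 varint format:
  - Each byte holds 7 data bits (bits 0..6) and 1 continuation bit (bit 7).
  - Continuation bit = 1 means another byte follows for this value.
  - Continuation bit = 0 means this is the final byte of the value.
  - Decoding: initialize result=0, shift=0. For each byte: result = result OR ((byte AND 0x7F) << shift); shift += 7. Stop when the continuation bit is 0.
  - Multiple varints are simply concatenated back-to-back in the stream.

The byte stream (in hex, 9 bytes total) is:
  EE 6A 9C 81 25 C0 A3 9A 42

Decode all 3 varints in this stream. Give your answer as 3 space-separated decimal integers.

Answer: 13678 606364 138842560

Derivation:
  byte[0]=0xEE cont=1 payload=0x6E=110: acc |= 110<<0 -> acc=110 shift=7
  byte[1]=0x6A cont=0 payload=0x6A=106: acc |= 106<<7 -> acc=13678 shift=14 [end]
Varint 1: bytes[0:2] = EE 6A -> value 13678 (2 byte(s))
  byte[2]=0x9C cont=1 payload=0x1C=28: acc |= 28<<0 -> acc=28 shift=7
  byte[3]=0x81 cont=1 payload=0x01=1: acc |= 1<<7 -> acc=156 shift=14
  byte[4]=0x25 cont=0 payload=0x25=37: acc |= 37<<14 -> acc=606364 shift=21 [end]
Varint 2: bytes[2:5] = 9C 81 25 -> value 606364 (3 byte(s))
  byte[5]=0xC0 cont=1 payload=0x40=64: acc |= 64<<0 -> acc=64 shift=7
  byte[6]=0xA3 cont=1 payload=0x23=35: acc |= 35<<7 -> acc=4544 shift=14
  byte[7]=0x9A cont=1 payload=0x1A=26: acc |= 26<<14 -> acc=430528 shift=21
  byte[8]=0x42 cont=0 payload=0x42=66: acc |= 66<<21 -> acc=138842560 shift=28 [end]
Varint 3: bytes[5:9] = C0 A3 9A 42 -> value 138842560 (4 byte(s))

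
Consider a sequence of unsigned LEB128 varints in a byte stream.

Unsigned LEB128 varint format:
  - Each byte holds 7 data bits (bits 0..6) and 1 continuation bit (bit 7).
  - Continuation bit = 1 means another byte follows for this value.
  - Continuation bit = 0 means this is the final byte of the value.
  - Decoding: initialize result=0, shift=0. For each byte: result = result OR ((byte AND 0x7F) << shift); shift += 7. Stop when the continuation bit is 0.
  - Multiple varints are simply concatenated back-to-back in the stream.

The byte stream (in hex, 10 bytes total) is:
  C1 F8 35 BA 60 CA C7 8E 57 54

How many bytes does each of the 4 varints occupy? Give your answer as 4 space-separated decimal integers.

  byte[0]=0xC1 cont=1 payload=0x41=65: acc |= 65<<0 -> acc=65 shift=7
  byte[1]=0xF8 cont=1 payload=0x78=120: acc |= 120<<7 -> acc=15425 shift=14
  byte[2]=0x35 cont=0 payload=0x35=53: acc |= 53<<14 -> acc=883777 shift=21 [end]
Varint 1: bytes[0:3] = C1 F8 35 -> value 883777 (3 byte(s))
  byte[3]=0xBA cont=1 payload=0x3A=58: acc |= 58<<0 -> acc=58 shift=7
  byte[4]=0x60 cont=0 payload=0x60=96: acc |= 96<<7 -> acc=12346 shift=14 [end]
Varint 2: bytes[3:5] = BA 60 -> value 12346 (2 byte(s))
  byte[5]=0xCA cont=1 payload=0x4A=74: acc |= 74<<0 -> acc=74 shift=7
  byte[6]=0xC7 cont=1 payload=0x47=71: acc |= 71<<7 -> acc=9162 shift=14
  byte[7]=0x8E cont=1 payload=0x0E=14: acc |= 14<<14 -> acc=238538 shift=21
  byte[8]=0x57 cont=0 payload=0x57=87: acc |= 87<<21 -> acc=182690762 shift=28 [end]
Varint 3: bytes[5:9] = CA C7 8E 57 -> value 182690762 (4 byte(s))
  byte[9]=0x54 cont=0 payload=0x54=84: acc |= 84<<0 -> acc=84 shift=7 [end]
Varint 4: bytes[9:10] = 54 -> value 84 (1 byte(s))

Answer: 3 2 4 1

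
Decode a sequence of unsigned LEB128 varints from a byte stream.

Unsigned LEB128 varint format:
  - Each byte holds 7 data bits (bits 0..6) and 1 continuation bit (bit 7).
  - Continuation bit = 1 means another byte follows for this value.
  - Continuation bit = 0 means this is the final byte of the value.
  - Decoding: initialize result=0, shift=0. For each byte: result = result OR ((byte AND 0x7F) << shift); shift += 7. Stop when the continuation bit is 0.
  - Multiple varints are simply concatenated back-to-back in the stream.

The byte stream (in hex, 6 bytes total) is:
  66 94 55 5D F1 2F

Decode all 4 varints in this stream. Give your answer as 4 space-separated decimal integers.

  byte[0]=0x66 cont=0 payload=0x66=102: acc |= 102<<0 -> acc=102 shift=7 [end]
Varint 1: bytes[0:1] = 66 -> value 102 (1 byte(s))
  byte[1]=0x94 cont=1 payload=0x14=20: acc |= 20<<0 -> acc=20 shift=7
  byte[2]=0x55 cont=0 payload=0x55=85: acc |= 85<<7 -> acc=10900 shift=14 [end]
Varint 2: bytes[1:3] = 94 55 -> value 10900 (2 byte(s))
  byte[3]=0x5D cont=0 payload=0x5D=93: acc |= 93<<0 -> acc=93 shift=7 [end]
Varint 3: bytes[3:4] = 5D -> value 93 (1 byte(s))
  byte[4]=0xF1 cont=1 payload=0x71=113: acc |= 113<<0 -> acc=113 shift=7
  byte[5]=0x2F cont=0 payload=0x2F=47: acc |= 47<<7 -> acc=6129 shift=14 [end]
Varint 4: bytes[4:6] = F1 2F -> value 6129 (2 byte(s))

Answer: 102 10900 93 6129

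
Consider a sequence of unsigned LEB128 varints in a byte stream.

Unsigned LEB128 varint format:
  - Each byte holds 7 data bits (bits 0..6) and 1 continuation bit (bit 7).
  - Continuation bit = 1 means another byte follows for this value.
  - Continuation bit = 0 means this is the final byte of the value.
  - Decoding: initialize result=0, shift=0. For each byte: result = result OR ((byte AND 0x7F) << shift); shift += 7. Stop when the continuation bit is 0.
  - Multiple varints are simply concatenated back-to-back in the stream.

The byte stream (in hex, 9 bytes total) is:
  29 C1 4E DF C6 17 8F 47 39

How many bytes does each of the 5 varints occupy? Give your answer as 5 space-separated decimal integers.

Answer: 1 2 3 2 1

Derivation:
  byte[0]=0x29 cont=0 payload=0x29=41: acc |= 41<<0 -> acc=41 shift=7 [end]
Varint 1: bytes[0:1] = 29 -> value 41 (1 byte(s))
  byte[1]=0xC1 cont=1 payload=0x41=65: acc |= 65<<0 -> acc=65 shift=7
  byte[2]=0x4E cont=0 payload=0x4E=78: acc |= 78<<7 -> acc=10049 shift=14 [end]
Varint 2: bytes[1:3] = C1 4E -> value 10049 (2 byte(s))
  byte[3]=0xDF cont=1 payload=0x5F=95: acc |= 95<<0 -> acc=95 shift=7
  byte[4]=0xC6 cont=1 payload=0x46=70: acc |= 70<<7 -> acc=9055 shift=14
  byte[5]=0x17 cont=0 payload=0x17=23: acc |= 23<<14 -> acc=385887 shift=21 [end]
Varint 3: bytes[3:6] = DF C6 17 -> value 385887 (3 byte(s))
  byte[6]=0x8F cont=1 payload=0x0F=15: acc |= 15<<0 -> acc=15 shift=7
  byte[7]=0x47 cont=0 payload=0x47=71: acc |= 71<<7 -> acc=9103 shift=14 [end]
Varint 4: bytes[6:8] = 8F 47 -> value 9103 (2 byte(s))
  byte[8]=0x39 cont=0 payload=0x39=57: acc |= 57<<0 -> acc=57 shift=7 [end]
Varint 5: bytes[8:9] = 39 -> value 57 (1 byte(s))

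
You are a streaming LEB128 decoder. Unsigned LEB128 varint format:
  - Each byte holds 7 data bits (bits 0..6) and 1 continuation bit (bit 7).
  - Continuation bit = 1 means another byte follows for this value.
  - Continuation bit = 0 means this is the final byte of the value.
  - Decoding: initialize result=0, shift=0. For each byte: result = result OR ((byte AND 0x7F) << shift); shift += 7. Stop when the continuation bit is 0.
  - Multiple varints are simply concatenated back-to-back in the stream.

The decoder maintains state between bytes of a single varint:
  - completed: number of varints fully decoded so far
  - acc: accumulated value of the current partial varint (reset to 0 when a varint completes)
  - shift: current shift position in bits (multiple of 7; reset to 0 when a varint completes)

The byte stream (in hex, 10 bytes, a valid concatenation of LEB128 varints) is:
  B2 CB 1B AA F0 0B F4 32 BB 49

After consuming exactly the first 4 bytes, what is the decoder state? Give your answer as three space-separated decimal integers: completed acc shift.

Answer: 1 42 7

Derivation:
byte[0]=0xB2 cont=1 payload=0x32: acc |= 50<<0 -> completed=0 acc=50 shift=7
byte[1]=0xCB cont=1 payload=0x4B: acc |= 75<<7 -> completed=0 acc=9650 shift=14
byte[2]=0x1B cont=0 payload=0x1B: varint #1 complete (value=452018); reset -> completed=1 acc=0 shift=0
byte[3]=0xAA cont=1 payload=0x2A: acc |= 42<<0 -> completed=1 acc=42 shift=7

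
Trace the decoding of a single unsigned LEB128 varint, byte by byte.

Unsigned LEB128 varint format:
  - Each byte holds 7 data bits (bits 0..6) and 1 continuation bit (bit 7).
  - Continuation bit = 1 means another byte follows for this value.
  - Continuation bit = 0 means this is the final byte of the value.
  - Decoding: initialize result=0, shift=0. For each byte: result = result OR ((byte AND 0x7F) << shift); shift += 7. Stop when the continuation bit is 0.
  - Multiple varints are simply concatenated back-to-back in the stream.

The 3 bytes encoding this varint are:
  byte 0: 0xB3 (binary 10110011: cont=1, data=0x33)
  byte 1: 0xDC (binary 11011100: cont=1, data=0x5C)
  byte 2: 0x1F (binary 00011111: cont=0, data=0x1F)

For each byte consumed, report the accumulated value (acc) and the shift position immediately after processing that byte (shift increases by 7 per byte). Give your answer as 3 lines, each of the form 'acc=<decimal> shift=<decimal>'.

Answer: acc=51 shift=7
acc=11827 shift=14
acc=519731 shift=21

Derivation:
byte 0=0xB3: payload=0x33=51, contrib = 51<<0 = 51; acc -> 51, shift -> 7
byte 1=0xDC: payload=0x5C=92, contrib = 92<<7 = 11776; acc -> 11827, shift -> 14
byte 2=0x1F: payload=0x1F=31, contrib = 31<<14 = 507904; acc -> 519731, shift -> 21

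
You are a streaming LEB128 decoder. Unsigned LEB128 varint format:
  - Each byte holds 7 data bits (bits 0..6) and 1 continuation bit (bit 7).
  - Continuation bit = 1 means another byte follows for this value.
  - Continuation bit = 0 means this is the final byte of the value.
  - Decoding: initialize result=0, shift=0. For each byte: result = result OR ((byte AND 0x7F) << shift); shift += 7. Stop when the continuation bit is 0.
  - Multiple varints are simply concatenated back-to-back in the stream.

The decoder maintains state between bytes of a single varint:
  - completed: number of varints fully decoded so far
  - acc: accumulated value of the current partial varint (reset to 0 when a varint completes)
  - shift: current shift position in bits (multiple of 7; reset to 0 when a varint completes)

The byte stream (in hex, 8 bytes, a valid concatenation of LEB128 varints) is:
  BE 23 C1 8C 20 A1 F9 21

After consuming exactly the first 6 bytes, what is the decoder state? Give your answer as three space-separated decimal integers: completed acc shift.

byte[0]=0xBE cont=1 payload=0x3E: acc |= 62<<0 -> completed=0 acc=62 shift=7
byte[1]=0x23 cont=0 payload=0x23: varint #1 complete (value=4542); reset -> completed=1 acc=0 shift=0
byte[2]=0xC1 cont=1 payload=0x41: acc |= 65<<0 -> completed=1 acc=65 shift=7
byte[3]=0x8C cont=1 payload=0x0C: acc |= 12<<7 -> completed=1 acc=1601 shift=14
byte[4]=0x20 cont=0 payload=0x20: varint #2 complete (value=525889); reset -> completed=2 acc=0 shift=0
byte[5]=0xA1 cont=1 payload=0x21: acc |= 33<<0 -> completed=2 acc=33 shift=7

Answer: 2 33 7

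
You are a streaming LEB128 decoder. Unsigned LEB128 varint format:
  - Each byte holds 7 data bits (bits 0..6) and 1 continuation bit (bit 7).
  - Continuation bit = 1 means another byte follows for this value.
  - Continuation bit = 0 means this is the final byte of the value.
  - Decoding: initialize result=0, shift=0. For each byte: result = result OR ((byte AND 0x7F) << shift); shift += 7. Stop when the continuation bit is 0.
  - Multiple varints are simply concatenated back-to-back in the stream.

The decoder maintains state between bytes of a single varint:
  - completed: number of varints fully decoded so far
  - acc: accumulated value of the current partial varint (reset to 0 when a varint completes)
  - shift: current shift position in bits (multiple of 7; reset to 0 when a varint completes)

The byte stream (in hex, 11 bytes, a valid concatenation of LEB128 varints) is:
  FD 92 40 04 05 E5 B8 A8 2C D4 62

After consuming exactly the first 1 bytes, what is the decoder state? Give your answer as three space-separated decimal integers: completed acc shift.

Answer: 0 125 7

Derivation:
byte[0]=0xFD cont=1 payload=0x7D: acc |= 125<<0 -> completed=0 acc=125 shift=7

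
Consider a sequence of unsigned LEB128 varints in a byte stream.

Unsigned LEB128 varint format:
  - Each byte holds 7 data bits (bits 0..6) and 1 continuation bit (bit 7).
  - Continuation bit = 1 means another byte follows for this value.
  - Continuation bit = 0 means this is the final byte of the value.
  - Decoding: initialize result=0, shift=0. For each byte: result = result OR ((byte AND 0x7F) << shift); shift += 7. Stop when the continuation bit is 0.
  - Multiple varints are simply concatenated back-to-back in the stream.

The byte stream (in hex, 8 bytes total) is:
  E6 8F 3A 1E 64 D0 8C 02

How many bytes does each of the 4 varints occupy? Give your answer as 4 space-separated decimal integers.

Answer: 3 1 1 3

Derivation:
  byte[0]=0xE6 cont=1 payload=0x66=102: acc |= 102<<0 -> acc=102 shift=7
  byte[1]=0x8F cont=1 payload=0x0F=15: acc |= 15<<7 -> acc=2022 shift=14
  byte[2]=0x3A cont=0 payload=0x3A=58: acc |= 58<<14 -> acc=952294 shift=21 [end]
Varint 1: bytes[0:3] = E6 8F 3A -> value 952294 (3 byte(s))
  byte[3]=0x1E cont=0 payload=0x1E=30: acc |= 30<<0 -> acc=30 shift=7 [end]
Varint 2: bytes[3:4] = 1E -> value 30 (1 byte(s))
  byte[4]=0x64 cont=0 payload=0x64=100: acc |= 100<<0 -> acc=100 shift=7 [end]
Varint 3: bytes[4:5] = 64 -> value 100 (1 byte(s))
  byte[5]=0xD0 cont=1 payload=0x50=80: acc |= 80<<0 -> acc=80 shift=7
  byte[6]=0x8C cont=1 payload=0x0C=12: acc |= 12<<7 -> acc=1616 shift=14
  byte[7]=0x02 cont=0 payload=0x02=2: acc |= 2<<14 -> acc=34384 shift=21 [end]
Varint 4: bytes[5:8] = D0 8C 02 -> value 34384 (3 byte(s))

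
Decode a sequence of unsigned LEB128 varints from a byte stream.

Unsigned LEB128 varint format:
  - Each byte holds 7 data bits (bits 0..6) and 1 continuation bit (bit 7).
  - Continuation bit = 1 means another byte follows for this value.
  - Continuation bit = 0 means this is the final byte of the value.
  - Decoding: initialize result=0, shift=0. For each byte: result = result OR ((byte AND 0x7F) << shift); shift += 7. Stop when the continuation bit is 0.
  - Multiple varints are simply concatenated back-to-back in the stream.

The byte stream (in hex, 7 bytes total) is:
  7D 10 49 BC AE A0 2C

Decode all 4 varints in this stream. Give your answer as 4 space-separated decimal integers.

  byte[0]=0x7D cont=0 payload=0x7D=125: acc |= 125<<0 -> acc=125 shift=7 [end]
Varint 1: bytes[0:1] = 7D -> value 125 (1 byte(s))
  byte[1]=0x10 cont=0 payload=0x10=16: acc |= 16<<0 -> acc=16 shift=7 [end]
Varint 2: bytes[1:2] = 10 -> value 16 (1 byte(s))
  byte[2]=0x49 cont=0 payload=0x49=73: acc |= 73<<0 -> acc=73 shift=7 [end]
Varint 3: bytes[2:3] = 49 -> value 73 (1 byte(s))
  byte[3]=0xBC cont=1 payload=0x3C=60: acc |= 60<<0 -> acc=60 shift=7
  byte[4]=0xAE cont=1 payload=0x2E=46: acc |= 46<<7 -> acc=5948 shift=14
  byte[5]=0xA0 cont=1 payload=0x20=32: acc |= 32<<14 -> acc=530236 shift=21
  byte[6]=0x2C cont=0 payload=0x2C=44: acc |= 44<<21 -> acc=92804924 shift=28 [end]
Varint 4: bytes[3:7] = BC AE A0 2C -> value 92804924 (4 byte(s))

Answer: 125 16 73 92804924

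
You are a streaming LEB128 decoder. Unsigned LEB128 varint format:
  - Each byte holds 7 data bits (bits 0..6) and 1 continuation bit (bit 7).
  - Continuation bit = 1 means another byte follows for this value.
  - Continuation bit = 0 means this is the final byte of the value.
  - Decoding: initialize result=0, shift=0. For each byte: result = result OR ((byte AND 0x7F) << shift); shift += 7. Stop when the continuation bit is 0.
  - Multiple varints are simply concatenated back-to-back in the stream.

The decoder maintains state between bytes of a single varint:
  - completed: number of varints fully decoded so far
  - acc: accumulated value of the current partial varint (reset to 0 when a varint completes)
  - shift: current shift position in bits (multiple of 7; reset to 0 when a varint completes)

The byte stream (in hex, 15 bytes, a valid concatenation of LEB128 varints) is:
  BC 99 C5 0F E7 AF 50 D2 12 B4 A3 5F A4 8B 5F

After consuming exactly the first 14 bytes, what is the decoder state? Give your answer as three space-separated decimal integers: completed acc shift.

byte[0]=0xBC cont=1 payload=0x3C: acc |= 60<<0 -> completed=0 acc=60 shift=7
byte[1]=0x99 cont=1 payload=0x19: acc |= 25<<7 -> completed=0 acc=3260 shift=14
byte[2]=0xC5 cont=1 payload=0x45: acc |= 69<<14 -> completed=0 acc=1133756 shift=21
byte[3]=0x0F cont=0 payload=0x0F: varint #1 complete (value=32591036); reset -> completed=1 acc=0 shift=0
byte[4]=0xE7 cont=1 payload=0x67: acc |= 103<<0 -> completed=1 acc=103 shift=7
byte[5]=0xAF cont=1 payload=0x2F: acc |= 47<<7 -> completed=1 acc=6119 shift=14
byte[6]=0x50 cont=0 payload=0x50: varint #2 complete (value=1316839); reset -> completed=2 acc=0 shift=0
byte[7]=0xD2 cont=1 payload=0x52: acc |= 82<<0 -> completed=2 acc=82 shift=7
byte[8]=0x12 cont=0 payload=0x12: varint #3 complete (value=2386); reset -> completed=3 acc=0 shift=0
byte[9]=0xB4 cont=1 payload=0x34: acc |= 52<<0 -> completed=3 acc=52 shift=7
byte[10]=0xA3 cont=1 payload=0x23: acc |= 35<<7 -> completed=3 acc=4532 shift=14
byte[11]=0x5F cont=0 payload=0x5F: varint #4 complete (value=1561012); reset -> completed=4 acc=0 shift=0
byte[12]=0xA4 cont=1 payload=0x24: acc |= 36<<0 -> completed=4 acc=36 shift=7
byte[13]=0x8B cont=1 payload=0x0B: acc |= 11<<7 -> completed=4 acc=1444 shift=14

Answer: 4 1444 14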